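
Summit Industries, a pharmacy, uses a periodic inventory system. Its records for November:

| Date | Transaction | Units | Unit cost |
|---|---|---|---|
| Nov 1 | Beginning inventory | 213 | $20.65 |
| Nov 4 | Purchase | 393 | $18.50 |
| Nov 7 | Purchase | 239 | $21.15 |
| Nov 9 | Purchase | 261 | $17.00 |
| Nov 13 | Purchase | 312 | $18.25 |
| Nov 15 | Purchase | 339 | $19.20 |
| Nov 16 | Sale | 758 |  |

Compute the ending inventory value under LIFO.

Ending inventory = $19,341.80

Nov 16, 758 sold [LIFO — newest first]: 339 @ $19.20 + 312 @ $18.25 + 107 @ $17.00 = $14,021.80
Ending inventory: 213 @ $20.65 + 393 @ $18.50 + 239 @ $21.15 + 154 @ $17.00 = $19,341.80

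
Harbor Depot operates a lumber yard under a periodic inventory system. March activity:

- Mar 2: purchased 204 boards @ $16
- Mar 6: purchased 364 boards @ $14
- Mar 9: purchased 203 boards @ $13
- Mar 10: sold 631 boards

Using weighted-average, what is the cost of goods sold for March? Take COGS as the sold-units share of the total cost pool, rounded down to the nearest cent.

Mar 10, sell 631: 631/771 × $10,999.00 → $9,001.77
Ending inventory (cost pool remaining) = $1,997.23

COGS = $9,001.77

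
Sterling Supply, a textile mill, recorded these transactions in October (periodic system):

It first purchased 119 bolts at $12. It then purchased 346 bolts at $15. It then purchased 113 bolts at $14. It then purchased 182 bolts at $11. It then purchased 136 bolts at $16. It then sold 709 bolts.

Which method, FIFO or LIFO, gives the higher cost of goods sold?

FIFO COGS: 119 @ $12 + 346 @ $15 + 113 @ $14 + 131 @ $11 = $9,641
LIFO COGS: 136 @ $16 + 182 @ $11 + 113 @ $14 + 278 @ $15 = $9,930

LIFO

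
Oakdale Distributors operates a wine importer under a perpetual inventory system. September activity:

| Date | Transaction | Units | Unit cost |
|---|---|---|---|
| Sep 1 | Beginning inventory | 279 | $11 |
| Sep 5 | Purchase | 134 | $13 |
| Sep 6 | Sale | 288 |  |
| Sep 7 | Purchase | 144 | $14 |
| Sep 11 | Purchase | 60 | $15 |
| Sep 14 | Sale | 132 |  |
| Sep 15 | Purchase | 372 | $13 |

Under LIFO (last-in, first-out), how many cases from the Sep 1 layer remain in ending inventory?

Sep 6, 288 sold [LIFO — newest first]: 134 @ $13 + 154 @ $11 = $3,436
Sep 14, 132 sold [LIFO — newest first]: 60 @ $15 + 72 @ $14 = $1,908
Total COGS = $3,436 + $1,908 = $5,344
Ending inventory: 125 @ $11 + 72 @ $14 + 372 @ $13 = $7,219

125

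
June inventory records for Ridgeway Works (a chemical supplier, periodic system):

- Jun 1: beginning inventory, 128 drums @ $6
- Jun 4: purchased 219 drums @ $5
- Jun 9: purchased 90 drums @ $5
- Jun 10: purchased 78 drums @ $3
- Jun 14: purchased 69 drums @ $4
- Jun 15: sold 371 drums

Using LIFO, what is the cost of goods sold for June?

Jun 15, 371 sold [LIFO — newest first]: 69 @ $4 + 78 @ $3 + 90 @ $5 + 134 @ $5 = $1,630
Ending inventory: 128 @ $6 + 85 @ $5 = $1,193

COGS = $1,630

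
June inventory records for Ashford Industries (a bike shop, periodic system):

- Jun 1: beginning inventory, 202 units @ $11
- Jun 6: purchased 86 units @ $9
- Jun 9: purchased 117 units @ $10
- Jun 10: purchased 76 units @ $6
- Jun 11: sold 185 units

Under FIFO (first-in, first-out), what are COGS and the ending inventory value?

COGS = $2,035; ending inventory = $2,587

Jun 11, 185 sold [FIFO — oldest first]: 185 @ $11 = $2,035
Ending inventory: 17 @ $11 + 86 @ $9 + 117 @ $10 + 76 @ $6 = $2,587
Check: goods available $4,622 = COGS $2,035 + ending $2,587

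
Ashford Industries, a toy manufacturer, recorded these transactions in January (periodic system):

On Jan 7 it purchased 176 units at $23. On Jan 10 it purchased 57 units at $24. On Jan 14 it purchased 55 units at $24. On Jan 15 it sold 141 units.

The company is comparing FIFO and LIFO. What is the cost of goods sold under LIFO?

COGS = $3,355

FIFO COGS: 141 @ $23 = $3,243
LIFO COGS: 55 @ $24 + 57 @ $24 + 29 @ $23 = $3,355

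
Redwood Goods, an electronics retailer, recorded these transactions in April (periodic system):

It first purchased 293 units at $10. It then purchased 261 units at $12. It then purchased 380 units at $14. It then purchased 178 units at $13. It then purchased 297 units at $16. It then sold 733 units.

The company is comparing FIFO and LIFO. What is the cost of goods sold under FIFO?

FIFO COGS: 293 @ $10 + 261 @ $12 + 179 @ $14 = $8,568
LIFO COGS: 297 @ $16 + 178 @ $13 + 258 @ $14 = $10,678

COGS = $8,568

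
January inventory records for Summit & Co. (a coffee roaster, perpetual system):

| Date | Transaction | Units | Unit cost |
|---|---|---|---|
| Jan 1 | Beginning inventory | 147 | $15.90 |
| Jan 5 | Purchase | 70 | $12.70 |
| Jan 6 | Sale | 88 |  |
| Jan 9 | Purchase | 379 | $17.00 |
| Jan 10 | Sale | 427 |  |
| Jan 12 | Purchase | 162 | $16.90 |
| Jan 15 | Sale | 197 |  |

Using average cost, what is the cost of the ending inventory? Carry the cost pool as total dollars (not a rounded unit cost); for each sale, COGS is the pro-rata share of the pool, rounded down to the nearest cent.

Ending inventory = $770.64

After Jan 1: 147 on hand, pool $2,337.30 (≈ $15.9000 each)
After Jan 5: 217 on hand, pool $3,226.30 (≈ $14.8677 each)
Jan 6, sell 88: 88/217 × $3,226.30 → $1,308.36
After Jan 9: 508 on hand, pool $8,360.94 (≈ $16.4585 each)
Jan 10, sell 427: 427/508 × $8,360.94 → $7,027.79
After Jan 12: 243 on hand, pool $4,070.95 (≈ $16.7529 each)
Jan 15, sell 197: 197/243 × $4,070.95 → $3,300.31
Total COGS = $1,308.36 + $7,027.79 + $3,300.31 = $11,636.46
Ending inventory (cost pool remaining) = $770.64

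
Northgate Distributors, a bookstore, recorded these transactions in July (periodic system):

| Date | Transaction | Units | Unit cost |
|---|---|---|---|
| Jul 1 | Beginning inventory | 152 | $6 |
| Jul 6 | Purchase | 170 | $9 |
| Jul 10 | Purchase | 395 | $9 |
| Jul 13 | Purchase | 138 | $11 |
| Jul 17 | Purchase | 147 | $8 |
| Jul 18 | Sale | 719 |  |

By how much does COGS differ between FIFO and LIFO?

FIFO COGS: 152 @ $6 + 170 @ $9 + 395 @ $9 + 2 @ $11 = $6,019
LIFO COGS: 147 @ $8 + 138 @ $11 + 395 @ $9 + 39 @ $9 = $6,600
Difference = |$6,019 − $6,600| = $581

$581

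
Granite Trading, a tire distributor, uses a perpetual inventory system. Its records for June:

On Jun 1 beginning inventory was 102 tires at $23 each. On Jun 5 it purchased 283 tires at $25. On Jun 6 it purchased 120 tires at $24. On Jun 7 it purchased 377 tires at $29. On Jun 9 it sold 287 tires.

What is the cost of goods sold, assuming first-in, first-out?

Jun 9, 287 sold [FIFO — oldest first]: 102 @ $23 + 185 @ $25 = $6,971
Ending inventory: 98 @ $25 + 120 @ $24 + 377 @ $29 = $16,263

COGS = $6,971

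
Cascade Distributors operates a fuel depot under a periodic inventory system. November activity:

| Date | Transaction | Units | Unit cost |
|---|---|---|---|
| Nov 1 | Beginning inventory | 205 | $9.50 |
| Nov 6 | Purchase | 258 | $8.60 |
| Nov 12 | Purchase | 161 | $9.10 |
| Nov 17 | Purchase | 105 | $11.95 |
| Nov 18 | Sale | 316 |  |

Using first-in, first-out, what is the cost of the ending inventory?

Ending inventory = $3,984.05

Nov 18, 316 sold [FIFO — oldest first]: 205 @ $9.50 + 111 @ $8.60 = $2,902.10
Ending inventory: 147 @ $8.60 + 161 @ $9.10 + 105 @ $11.95 = $3,984.05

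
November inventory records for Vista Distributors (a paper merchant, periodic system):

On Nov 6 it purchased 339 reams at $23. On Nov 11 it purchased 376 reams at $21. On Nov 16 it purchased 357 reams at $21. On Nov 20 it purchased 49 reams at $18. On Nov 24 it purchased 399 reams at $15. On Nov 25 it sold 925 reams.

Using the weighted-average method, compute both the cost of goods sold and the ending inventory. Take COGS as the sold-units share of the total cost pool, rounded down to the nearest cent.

COGS = $18,291.26; ending inventory = $11,765.74

Nov 25, sell 925: 925/1520 × $30,057.00 → $18,291.26
Ending inventory (cost pool remaining) = $11,765.74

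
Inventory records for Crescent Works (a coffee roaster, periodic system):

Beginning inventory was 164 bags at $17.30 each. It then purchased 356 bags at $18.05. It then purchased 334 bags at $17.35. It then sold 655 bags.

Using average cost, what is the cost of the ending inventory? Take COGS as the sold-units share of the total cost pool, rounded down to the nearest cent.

Sale 1, sell 655: 655/854 × $15,057.90 → $11,549.09
Ending inventory (cost pool remaining) = $3,508.81

Ending inventory = $3,508.81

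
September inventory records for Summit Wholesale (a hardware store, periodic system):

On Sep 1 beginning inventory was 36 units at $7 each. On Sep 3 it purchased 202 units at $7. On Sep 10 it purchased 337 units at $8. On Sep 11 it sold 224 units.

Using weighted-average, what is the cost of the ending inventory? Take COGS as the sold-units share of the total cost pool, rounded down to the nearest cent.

Sep 11, sell 224: 224/575 × $4,362.00 → $1,699.28
Ending inventory (cost pool remaining) = $2,662.72
Check: goods available $4,362.00 = COGS $1,699.28 + ending $2,662.72

Ending inventory = $2,662.72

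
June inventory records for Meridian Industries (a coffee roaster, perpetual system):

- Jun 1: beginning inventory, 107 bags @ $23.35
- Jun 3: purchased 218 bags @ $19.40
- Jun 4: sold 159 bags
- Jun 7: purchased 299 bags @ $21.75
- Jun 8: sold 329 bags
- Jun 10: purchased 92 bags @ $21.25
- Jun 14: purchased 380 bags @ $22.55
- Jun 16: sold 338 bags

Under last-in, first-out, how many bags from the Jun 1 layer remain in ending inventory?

107

Jun 4, 159 sold [LIFO — newest first]: 159 @ $19.40 = $3,084.60
Jun 8, 329 sold [LIFO — newest first]: 299 @ $21.75 + 30 @ $19.40 = $7,085.25
Jun 16, 338 sold [LIFO — newest first]: 338 @ $22.55 = $7,621.90
Total COGS = $3,084.60 + $7,085.25 + $7,621.90 = $17,791.75
Ending inventory: 107 @ $23.35 + 29 @ $19.40 + 92 @ $21.25 + 42 @ $22.55 = $5,963.15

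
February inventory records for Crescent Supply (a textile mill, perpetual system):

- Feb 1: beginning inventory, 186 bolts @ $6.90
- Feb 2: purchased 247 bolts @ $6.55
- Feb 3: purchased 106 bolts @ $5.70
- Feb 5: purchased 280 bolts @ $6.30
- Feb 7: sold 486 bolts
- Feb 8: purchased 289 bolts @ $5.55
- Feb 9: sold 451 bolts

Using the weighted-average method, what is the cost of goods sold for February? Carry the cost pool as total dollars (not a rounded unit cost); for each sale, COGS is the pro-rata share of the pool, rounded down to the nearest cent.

COGS = $5,843.41

After Feb 1: 186 on hand, pool $1,283.40 (≈ $6.9000 each)
After Feb 2: 433 on hand, pool $2,901.25 (≈ $6.7003 each)
After Feb 3: 539 on hand, pool $3,505.45 (≈ $6.5036 each)
After Feb 5: 819 on hand, pool $5,269.45 (≈ $6.4340 each)
Feb 7, sell 486: 486/819 × $5,269.45 → $3,126.92
After Feb 8: 622 on hand, pool $3,746.48 (≈ $6.0233 each)
Feb 9, sell 451: 451/622 × $3,746.48 → $2,716.49
Total COGS = $3,126.92 + $2,716.49 = $5,843.41
Ending inventory (cost pool remaining) = $1,029.99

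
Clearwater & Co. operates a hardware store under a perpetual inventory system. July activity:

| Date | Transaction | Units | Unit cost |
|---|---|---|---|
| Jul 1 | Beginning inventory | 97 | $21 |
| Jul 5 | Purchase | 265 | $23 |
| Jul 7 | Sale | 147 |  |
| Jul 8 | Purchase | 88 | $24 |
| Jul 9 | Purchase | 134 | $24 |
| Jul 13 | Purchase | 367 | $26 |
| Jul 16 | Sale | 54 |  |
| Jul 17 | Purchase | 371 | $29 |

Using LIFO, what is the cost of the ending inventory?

Jul 7, 147 sold [LIFO — newest first]: 147 @ $23 = $3,381
Jul 16, 54 sold [LIFO — newest first]: 54 @ $26 = $1,404
Total COGS = $3,381 + $1,404 = $4,785
Ending inventory: 97 @ $21 + 118 @ $23 + 88 @ $24 + 134 @ $24 + 313 @ $26 + 371 @ $29 = $28,976
Check: goods available $33,761 = COGS $4,785 + ending $28,976

Ending inventory = $28,976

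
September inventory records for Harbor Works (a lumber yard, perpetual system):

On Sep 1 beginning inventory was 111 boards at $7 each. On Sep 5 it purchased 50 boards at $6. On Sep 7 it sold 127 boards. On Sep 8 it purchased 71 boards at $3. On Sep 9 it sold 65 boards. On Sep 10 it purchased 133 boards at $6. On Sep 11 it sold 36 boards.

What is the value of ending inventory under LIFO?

Ending inventory = $838

Sep 7, 127 sold [LIFO — newest first]: 50 @ $6 + 77 @ $7 = $839
Sep 9, 65 sold [LIFO — newest first]: 65 @ $3 = $195
Sep 11, 36 sold [LIFO — newest first]: 36 @ $6 = $216
Total COGS = $839 + $195 + $216 = $1,250
Ending inventory: 34 @ $7 + 6 @ $3 + 97 @ $6 = $838
Check: goods available $2,088 = COGS $1,250 + ending $838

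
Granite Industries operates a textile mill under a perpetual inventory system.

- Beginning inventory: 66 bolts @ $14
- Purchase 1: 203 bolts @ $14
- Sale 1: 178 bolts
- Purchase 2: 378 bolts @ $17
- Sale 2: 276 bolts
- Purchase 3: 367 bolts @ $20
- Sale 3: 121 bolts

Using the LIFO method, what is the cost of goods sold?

Sale 1 (178) [LIFO — newest first]: 178 @ $14 = $2,492
Sale 2 (276) [LIFO — newest first]: 276 @ $17 = $4,692
Sale 3 (121) [LIFO — newest first]: 121 @ $20 = $2,420
Total COGS = $2,492 + $4,692 + $2,420 = $9,604
Ending inventory: 66 @ $14 + 25 @ $14 + 102 @ $17 + 246 @ $20 = $7,928

COGS = $9,604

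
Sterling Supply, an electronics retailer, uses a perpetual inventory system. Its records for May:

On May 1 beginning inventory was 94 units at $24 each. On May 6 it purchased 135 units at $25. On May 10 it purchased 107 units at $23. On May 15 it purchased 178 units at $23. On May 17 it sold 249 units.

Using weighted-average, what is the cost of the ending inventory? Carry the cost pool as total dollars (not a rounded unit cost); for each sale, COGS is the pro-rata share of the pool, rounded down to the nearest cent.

After May 1: 94 on hand, pool $2,256.00 (≈ $24.0000 each)
After May 6: 229 on hand, pool $5,631.00 (≈ $24.5895 each)
After May 10: 336 on hand, pool $8,092.00 (≈ $24.0833 each)
After May 15: 514 on hand, pool $12,186.00 (≈ $23.7082 each)
May 17, sell 249: 249/514 × $12,186.00 → $5,903.33
Ending inventory (cost pool remaining) = $6,282.67

Ending inventory = $6,282.67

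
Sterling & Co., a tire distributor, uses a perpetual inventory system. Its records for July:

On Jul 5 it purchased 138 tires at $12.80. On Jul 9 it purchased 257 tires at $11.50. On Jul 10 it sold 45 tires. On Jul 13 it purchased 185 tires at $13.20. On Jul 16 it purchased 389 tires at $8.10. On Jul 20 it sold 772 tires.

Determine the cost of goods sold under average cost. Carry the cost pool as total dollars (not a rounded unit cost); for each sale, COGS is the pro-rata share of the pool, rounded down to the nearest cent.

COGS = $8,706.48

After Jul 5: 138 on hand, pool $1,766.40 (≈ $12.8000 each)
After Jul 9: 395 on hand, pool $4,721.90 (≈ $11.9542 each)
Jul 10, sell 45: 45/395 × $4,721.90 → $537.93
After Jul 13: 535 on hand, pool $6,625.97 (≈ $12.3850 each)
After Jul 16: 924 on hand, pool $9,776.87 (≈ $10.5810 each)
Jul 20, sell 772: 772/924 × $9,776.87 → $8,168.55
Total COGS = $537.93 + $8,168.55 = $8,706.48
Ending inventory (cost pool remaining) = $1,608.32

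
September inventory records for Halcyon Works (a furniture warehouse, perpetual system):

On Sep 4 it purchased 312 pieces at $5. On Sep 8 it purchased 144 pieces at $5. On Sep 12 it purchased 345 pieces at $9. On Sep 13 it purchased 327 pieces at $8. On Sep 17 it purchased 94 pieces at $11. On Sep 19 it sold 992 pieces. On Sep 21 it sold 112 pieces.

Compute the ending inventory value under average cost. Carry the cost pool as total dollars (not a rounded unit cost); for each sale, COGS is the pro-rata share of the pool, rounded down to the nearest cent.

Ending inventory = $872.46

After Sep 4: 312 on hand, pool $1,560.00 (≈ $5.0000 each)
After Sep 8: 456 on hand, pool $2,280.00 (≈ $5.0000 each)
After Sep 12: 801 on hand, pool $5,385.00 (≈ $6.7228 each)
After Sep 13: 1128 on hand, pool $8,001.00 (≈ $7.0931 each)
After Sep 17: 1222 on hand, pool $9,035.00 (≈ $7.3936 each)
Sep 19, sell 992: 992/1222 × $9,035.00 → $7,334.46
Sep 21, sell 112: 112/230 × $1,700.54 → $828.08
Total COGS = $7,334.46 + $828.08 = $8,162.54
Ending inventory (cost pool remaining) = $872.46
Check: goods available $9,035.00 = COGS $8,162.54 + ending $872.46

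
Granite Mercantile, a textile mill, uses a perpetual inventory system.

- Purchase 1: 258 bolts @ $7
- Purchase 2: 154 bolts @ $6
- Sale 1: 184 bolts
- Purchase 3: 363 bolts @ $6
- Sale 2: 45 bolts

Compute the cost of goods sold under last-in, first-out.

Sale 1 (184) [LIFO — newest first]: 154 @ $6 + 30 @ $7 = $1,134
Sale 2 (45) [LIFO — newest first]: 45 @ $6 = $270
Total COGS = $1,134 + $270 = $1,404
Ending inventory: 228 @ $7 + 318 @ $6 = $3,504
Check: goods available $4,908 = COGS $1,404 + ending $3,504

COGS = $1,404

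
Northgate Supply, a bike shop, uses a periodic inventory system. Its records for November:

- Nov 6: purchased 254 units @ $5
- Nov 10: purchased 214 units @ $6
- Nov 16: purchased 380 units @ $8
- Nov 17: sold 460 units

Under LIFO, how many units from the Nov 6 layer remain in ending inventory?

Nov 17, 460 sold [LIFO — newest first]: 380 @ $8 + 80 @ $6 = $3,520
Ending inventory: 254 @ $5 + 134 @ $6 = $2,074
Check: goods available $5,594 = COGS $3,520 + ending $2,074

254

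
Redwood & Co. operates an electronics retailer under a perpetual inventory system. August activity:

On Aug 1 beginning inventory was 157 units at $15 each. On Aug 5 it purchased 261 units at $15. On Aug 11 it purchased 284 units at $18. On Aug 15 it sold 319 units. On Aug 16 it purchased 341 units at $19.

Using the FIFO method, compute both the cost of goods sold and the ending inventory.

Aug 15, 319 sold [FIFO — oldest first]: 157 @ $15 + 162 @ $15 = $4,785
Ending inventory: 99 @ $15 + 284 @ $18 + 341 @ $19 = $13,076

COGS = $4,785; ending inventory = $13,076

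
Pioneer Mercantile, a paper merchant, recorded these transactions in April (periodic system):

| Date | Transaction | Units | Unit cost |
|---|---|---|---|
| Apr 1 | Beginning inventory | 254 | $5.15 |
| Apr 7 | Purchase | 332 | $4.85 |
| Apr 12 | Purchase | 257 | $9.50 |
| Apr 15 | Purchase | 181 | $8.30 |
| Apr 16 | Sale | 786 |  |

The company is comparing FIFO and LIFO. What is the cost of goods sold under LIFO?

FIFO COGS: 254 @ $5.15 + 332 @ $4.85 + 200 @ $9.50 = $4,818.30
LIFO COGS: 181 @ $8.30 + 257 @ $9.50 + 332 @ $4.85 + 16 @ $5.15 = $5,636.40

COGS = $5,636.40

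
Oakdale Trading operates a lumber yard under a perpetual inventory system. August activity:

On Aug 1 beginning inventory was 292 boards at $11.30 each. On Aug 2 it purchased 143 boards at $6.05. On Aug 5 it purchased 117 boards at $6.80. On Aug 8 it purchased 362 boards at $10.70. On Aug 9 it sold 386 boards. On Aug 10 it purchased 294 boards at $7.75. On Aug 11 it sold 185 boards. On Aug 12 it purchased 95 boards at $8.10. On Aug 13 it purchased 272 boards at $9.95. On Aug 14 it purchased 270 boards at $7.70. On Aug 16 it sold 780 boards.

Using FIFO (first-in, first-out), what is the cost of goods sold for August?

COGS = $12,359.35

Aug 9, 386 sold [FIFO — oldest first]: 292 @ $11.30 + 94 @ $6.05 = $3,868.30
Aug 11, 185 sold [FIFO — oldest first]: 49 @ $6.05 + 117 @ $6.80 + 19 @ $10.70 = $1,295.35
Aug 16, 780 sold [FIFO — oldest first]: 343 @ $10.70 + 294 @ $7.75 + 95 @ $8.10 + 48 @ $9.95 = $7,195.70
Total COGS = $3,868.30 + $1,295.35 + $7,195.70 = $12,359.35
Ending inventory: 224 @ $9.95 + 270 @ $7.70 = $4,307.80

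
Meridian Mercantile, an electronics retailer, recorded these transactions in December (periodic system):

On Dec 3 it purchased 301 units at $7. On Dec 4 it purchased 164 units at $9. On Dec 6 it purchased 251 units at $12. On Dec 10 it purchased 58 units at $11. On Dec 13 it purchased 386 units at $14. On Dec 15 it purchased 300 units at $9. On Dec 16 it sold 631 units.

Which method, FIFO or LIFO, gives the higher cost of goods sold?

FIFO COGS: 301 @ $7 + 164 @ $9 + 166 @ $12 = $5,575
LIFO COGS: 300 @ $9 + 331 @ $14 = $7,334

LIFO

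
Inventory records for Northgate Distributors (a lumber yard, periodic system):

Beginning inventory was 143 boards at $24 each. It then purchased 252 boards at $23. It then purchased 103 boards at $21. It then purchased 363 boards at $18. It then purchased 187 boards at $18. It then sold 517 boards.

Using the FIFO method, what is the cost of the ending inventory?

Ending inventory = $9,558

Sale 1 (517) [FIFO — oldest first]: 143 @ $24 + 252 @ $23 + 103 @ $21 + 19 @ $18 = $11,733
Ending inventory: 344 @ $18 + 187 @ $18 = $9,558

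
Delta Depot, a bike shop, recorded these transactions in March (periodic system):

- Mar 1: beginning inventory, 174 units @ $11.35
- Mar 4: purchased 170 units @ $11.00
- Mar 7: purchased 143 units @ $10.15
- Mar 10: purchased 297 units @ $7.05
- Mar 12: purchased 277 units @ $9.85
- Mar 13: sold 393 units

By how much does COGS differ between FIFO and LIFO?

FIFO COGS: 174 @ $11.35 + 170 @ $11.00 + 49 @ $10.15 = $4,342.25
LIFO COGS: 277 @ $9.85 + 116 @ $7.05 = $3,546.25
Difference = |$4,342.25 − $3,546.25| = $796.00

$796.00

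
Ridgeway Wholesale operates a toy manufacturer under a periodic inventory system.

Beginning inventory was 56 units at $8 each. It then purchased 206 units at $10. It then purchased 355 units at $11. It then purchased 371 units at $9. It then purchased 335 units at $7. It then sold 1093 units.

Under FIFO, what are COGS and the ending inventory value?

Sale 1 (1093) [FIFO — oldest first]: 56 @ $8 + 206 @ $10 + 355 @ $11 + 371 @ $9 + 105 @ $7 = $10,487
Ending inventory: 230 @ $7 = $1,610
Check: goods available $12,097 = COGS $10,487 + ending $1,610

COGS = $10,487; ending inventory = $1,610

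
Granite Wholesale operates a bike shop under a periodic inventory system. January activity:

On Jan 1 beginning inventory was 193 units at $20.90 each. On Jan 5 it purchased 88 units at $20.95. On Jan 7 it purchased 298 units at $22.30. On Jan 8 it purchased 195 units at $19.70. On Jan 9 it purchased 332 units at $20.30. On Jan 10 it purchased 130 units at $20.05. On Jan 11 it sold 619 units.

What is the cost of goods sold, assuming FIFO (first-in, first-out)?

COGS = $13,310.70

Jan 11, 619 sold [FIFO — oldest first]: 193 @ $20.90 + 88 @ $20.95 + 298 @ $22.30 + 40 @ $19.70 = $13,310.70
Ending inventory: 155 @ $19.70 + 332 @ $20.30 + 130 @ $20.05 = $12,399.60
Check: goods available $25,710.30 = COGS $13,310.70 + ending $12,399.60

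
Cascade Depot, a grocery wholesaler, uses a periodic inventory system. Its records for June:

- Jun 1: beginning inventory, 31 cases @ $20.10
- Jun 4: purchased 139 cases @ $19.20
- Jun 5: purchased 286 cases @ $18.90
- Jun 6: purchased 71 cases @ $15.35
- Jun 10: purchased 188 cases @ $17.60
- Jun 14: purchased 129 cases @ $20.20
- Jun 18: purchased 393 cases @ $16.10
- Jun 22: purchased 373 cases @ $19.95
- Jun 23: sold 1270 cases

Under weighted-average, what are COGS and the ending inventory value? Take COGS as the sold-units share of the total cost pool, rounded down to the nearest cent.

COGS = $23,246.83; ending inventory = $6,223.57

Jun 23, sell 1270: 1270/1610 × $29,470.40 → $23,246.83
Ending inventory (cost pool remaining) = $6,223.57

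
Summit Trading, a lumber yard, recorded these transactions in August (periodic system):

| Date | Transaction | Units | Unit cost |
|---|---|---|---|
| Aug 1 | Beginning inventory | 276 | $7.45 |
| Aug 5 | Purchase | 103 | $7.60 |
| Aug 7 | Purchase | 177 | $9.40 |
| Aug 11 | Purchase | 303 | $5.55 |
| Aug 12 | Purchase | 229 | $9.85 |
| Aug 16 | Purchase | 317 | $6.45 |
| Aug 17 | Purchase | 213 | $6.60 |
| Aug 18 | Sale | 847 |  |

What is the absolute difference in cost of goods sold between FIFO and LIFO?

$76.65

FIFO COGS: 276 @ $7.45 + 103 @ $7.60 + 177 @ $9.40 + 291 @ $5.55 = $6,117.85
LIFO COGS: 213 @ $6.60 + 317 @ $6.45 + 229 @ $9.85 + 88 @ $5.55 = $6,194.50
Difference = |$6,117.85 − $6,194.50| = $76.65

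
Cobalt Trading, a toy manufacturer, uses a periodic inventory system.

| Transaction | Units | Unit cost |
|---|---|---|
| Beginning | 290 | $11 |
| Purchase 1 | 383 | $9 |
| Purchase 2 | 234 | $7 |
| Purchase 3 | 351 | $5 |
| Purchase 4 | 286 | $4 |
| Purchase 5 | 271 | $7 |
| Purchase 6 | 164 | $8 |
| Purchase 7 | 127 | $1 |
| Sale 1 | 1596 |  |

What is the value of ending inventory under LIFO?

Sale 1 (1596) [LIFO — newest first]: 127 @ $1 + 164 @ $8 + 271 @ $7 + 286 @ $4 + 351 @ $5 + 234 @ $7 + 163 @ $9 = $9,340
Ending inventory: 290 @ $11 + 220 @ $9 = $5,170

Ending inventory = $5,170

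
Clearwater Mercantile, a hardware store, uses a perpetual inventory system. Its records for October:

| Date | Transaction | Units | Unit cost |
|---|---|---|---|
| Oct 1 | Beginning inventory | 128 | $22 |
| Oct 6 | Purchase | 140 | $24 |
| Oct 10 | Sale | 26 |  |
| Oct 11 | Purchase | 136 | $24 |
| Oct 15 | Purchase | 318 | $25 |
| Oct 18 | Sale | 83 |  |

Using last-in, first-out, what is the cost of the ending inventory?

Oct 10, 26 sold [LIFO — newest first]: 26 @ $24 = $624
Oct 18, 83 sold [LIFO — newest first]: 83 @ $25 = $2,075
Total COGS = $624 + $2,075 = $2,699
Ending inventory: 128 @ $22 + 114 @ $24 + 136 @ $24 + 235 @ $25 = $14,691

Ending inventory = $14,691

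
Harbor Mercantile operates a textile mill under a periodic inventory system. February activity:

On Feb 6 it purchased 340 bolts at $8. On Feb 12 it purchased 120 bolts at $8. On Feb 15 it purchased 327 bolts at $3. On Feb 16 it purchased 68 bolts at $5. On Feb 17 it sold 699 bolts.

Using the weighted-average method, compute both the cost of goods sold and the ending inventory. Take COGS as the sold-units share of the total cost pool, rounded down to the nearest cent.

Feb 17, sell 699: 699/855 × $5,001.00 → $4,088.53
Ending inventory (cost pool remaining) = $912.47

COGS = $4,088.53; ending inventory = $912.47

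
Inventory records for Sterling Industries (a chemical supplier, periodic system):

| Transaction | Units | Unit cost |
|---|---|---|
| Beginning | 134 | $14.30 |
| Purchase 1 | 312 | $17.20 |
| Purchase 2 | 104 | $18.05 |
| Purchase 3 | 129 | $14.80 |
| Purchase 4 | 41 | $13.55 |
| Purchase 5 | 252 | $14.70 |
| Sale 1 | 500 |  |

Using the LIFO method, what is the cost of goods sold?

COGS = $7,577.05

Sale 1 (500) [LIFO — newest first]: 252 @ $14.70 + 41 @ $13.55 + 129 @ $14.80 + 78 @ $18.05 = $7,577.05
Ending inventory: 134 @ $14.30 + 312 @ $17.20 + 26 @ $18.05 = $7,751.90
Check: goods available $15,328.95 = COGS $7,577.05 + ending $7,751.90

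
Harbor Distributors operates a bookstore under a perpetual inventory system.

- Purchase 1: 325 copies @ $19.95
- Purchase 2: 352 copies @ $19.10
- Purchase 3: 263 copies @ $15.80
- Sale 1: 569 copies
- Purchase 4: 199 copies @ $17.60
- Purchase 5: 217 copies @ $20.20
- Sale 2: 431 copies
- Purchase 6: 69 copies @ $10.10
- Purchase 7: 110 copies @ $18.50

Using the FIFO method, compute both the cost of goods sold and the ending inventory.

COGS = $18,418.35; ending inventory = $9,561.70

Sale 1 (569) [FIFO — oldest first]: 325 @ $19.95 + 244 @ $19.10 = $11,144.15
Sale 2 (431) [FIFO — oldest first]: 108 @ $19.10 + 263 @ $15.80 + 60 @ $17.60 = $7,274.20
Total COGS = $11,144.15 + $7,274.20 = $18,418.35
Ending inventory: 139 @ $17.60 + 217 @ $20.20 + 69 @ $10.10 + 110 @ $18.50 = $9,561.70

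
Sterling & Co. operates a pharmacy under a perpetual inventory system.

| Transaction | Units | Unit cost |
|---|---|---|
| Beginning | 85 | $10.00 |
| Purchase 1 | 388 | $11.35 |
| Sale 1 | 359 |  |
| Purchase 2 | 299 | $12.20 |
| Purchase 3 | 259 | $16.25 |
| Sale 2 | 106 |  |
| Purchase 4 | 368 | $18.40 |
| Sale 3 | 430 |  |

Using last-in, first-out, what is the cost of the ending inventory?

Ending inventory = $6,305.70

Sale 1 (359) [LIFO — newest first]: 359 @ $11.35 = $4,074.65
Sale 2 (106) [LIFO — newest first]: 106 @ $16.25 = $1,722.50
Sale 3 (430) [LIFO — newest first]: 368 @ $18.40 + 62 @ $16.25 = $7,778.70
Total COGS = $4,074.65 + $1,722.50 + $7,778.70 = $13,575.85
Ending inventory: 85 @ $10.00 + 29 @ $11.35 + 299 @ $12.20 + 91 @ $16.25 = $6,305.70
Check: goods available $19,881.55 = COGS $13,575.85 + ending $6,305.70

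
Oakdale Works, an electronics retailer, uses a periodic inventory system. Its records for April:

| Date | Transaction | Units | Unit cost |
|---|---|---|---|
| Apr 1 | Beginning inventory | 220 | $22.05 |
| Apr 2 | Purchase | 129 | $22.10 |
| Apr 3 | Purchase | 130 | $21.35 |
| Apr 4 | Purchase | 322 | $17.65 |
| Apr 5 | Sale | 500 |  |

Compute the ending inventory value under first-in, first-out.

Apr 5, 500 sold [FIFO — oldest first]: 220 @ $22.05 + 129 @ $22.10 + 130 @ $21.35 + 21 @ $17.65 = $10,848.05
Ending inventory: 301 @ $17.65 = $5,312.65

Ending inventory = $5,312.65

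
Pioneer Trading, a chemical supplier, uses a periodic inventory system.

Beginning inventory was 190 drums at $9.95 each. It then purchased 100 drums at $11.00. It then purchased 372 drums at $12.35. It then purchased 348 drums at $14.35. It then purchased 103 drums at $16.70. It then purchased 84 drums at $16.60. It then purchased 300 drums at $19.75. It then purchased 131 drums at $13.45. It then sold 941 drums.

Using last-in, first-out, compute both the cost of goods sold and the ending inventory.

COGS = $15,436.50; ending inventory = $7,943.45

Sale 1 (941) [LIFO — newest first]: 131 @ $13.45 + 300 @ $19.75 + 84 @ $16.60 + 103 @ $16.70 + 323 @ $14.35 = $15,436.50
Ending inventory: 190 @ $9.95 + 100 @ $11.00 + 372 @ $12.35 + 25 @ $14.35 = $7,943.45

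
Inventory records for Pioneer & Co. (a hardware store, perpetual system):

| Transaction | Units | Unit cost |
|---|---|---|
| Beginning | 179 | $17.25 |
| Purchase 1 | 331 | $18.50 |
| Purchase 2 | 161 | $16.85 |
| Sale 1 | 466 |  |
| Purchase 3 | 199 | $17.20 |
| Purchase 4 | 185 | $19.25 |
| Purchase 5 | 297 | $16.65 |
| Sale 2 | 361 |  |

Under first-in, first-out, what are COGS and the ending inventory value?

COGS = $14,607.30; ending inventory = $9,245.90

Sale 1 (466) [FIFO — oldest first]: 179 @ $17.25 + 287 @ $18.50 = $8,397.25
Sale 2 (361) [FIFO — oldest first]: 44 @ $18.50 + 161 @ $16.85 + 156 @ $17.20 = $6,210.05
Total COGS = $8,397.25 + $6,210.05 = $14,607.30
Ending inventory: 43 @ $17.20 + 185 @ $19.25 + 297 @ $16.65 = $9,245.90
Check: goods available $23,853.20 = COGS $14,607.30 + ending $9,245.90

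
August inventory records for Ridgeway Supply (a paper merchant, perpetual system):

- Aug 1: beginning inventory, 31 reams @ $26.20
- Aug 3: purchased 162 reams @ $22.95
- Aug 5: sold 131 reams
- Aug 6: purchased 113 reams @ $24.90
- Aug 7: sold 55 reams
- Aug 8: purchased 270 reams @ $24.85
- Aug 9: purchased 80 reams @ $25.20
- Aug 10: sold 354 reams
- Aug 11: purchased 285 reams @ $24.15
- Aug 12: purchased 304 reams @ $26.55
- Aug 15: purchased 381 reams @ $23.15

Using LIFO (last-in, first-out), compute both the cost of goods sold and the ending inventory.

COGS = $13,201.05; ending inventory = $26,642.35

Aug 5, 131 sold [LIFO — newest first]: 131 @ $22.95 = $3,006.45
Aug 7, 55 sold [LIFO — newest first]: 55 @ $24.90 = $1,369.50
Aug 10, 354 sold [LIFO — newest first]: 80 @ $25.20 + 270 @ $24.85 + 4 @ $24.90 = $8,825.10
Total COGS = $3,006.45 + $1,369.50 + $8,825.10 = $13,201.05
Ending inventory: 31 @ $26.20 + 31 @ $22.95 + 54 @ $24.90 + 285 @ $24.15 + 304 @ $26.55 + 381 @ $23.15 = $26,642.35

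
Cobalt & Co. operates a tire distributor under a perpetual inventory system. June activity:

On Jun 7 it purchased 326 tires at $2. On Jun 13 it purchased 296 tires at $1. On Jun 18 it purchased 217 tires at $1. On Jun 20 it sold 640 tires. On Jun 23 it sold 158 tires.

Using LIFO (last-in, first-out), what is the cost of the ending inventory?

Jun 20, 640 sold [LIFO — newest first]: 217 @ $1 + 296 @ $1 + 127 @ $2 = $767
Jun 23, 158 sold [LIFO — newest first]: 158 @ $2 = $316
Total COGS = $767 + $316 = $1,083
Ending inventory: 41 @ $2 = $82

Ending inventory = $82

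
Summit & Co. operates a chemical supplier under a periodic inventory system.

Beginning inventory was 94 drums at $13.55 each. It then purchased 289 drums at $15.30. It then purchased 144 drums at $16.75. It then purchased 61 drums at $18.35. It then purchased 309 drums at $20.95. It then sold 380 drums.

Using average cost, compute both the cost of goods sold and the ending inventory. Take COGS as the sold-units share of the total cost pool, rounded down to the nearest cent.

COGS = $6,651.18; ending inventory = $9,049.12

Sale 1, sell 380: 380/897 × $15,700.30 → $6,651.18
Ending inventory (cost pool remaining) = $9,049.12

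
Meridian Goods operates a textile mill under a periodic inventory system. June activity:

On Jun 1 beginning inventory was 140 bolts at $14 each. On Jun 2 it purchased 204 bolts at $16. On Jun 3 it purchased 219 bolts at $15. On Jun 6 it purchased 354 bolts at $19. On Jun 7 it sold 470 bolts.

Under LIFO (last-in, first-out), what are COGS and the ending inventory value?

Jun 7, 470 sold [LIFO — newest first]: 354 @ $19 + 116 @ $15 = $8,466
Ending inventory: 140 @ $14 + 204 @ $16 + 103 @ $15 = $6,769
Check: goods available $15,235 = COGS $8,466 + ending $6,769

COGS = $8,466; ending inventory = $6,769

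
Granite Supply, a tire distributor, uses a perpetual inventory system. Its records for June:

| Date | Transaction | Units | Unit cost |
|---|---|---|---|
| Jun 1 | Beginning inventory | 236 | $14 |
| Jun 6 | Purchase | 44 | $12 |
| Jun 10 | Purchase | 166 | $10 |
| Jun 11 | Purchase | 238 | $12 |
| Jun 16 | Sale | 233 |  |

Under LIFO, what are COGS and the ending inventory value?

Jun 16, 233 sold [LIFO — newest first]: 233 @ $12 = $2,796
Ending inventory: 236 @ $14 + 44 @ $12 + 166 @ $10 + 5 @ $12 = $5,552
Check: goods available $8,348 = COGS $2,796 + ending $5,552

COGS = $2,796; ending inventory = $5,552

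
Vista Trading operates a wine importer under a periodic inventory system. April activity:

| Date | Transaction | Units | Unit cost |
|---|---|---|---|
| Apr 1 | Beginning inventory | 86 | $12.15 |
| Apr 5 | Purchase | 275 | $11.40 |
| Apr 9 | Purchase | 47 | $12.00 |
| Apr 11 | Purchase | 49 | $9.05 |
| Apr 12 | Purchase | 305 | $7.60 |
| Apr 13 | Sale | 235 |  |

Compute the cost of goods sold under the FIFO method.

Apr 13, 235 sold [FIFO — oldest first]: 86 @ $12.15 + 149 @ $11.40 = $2,743.50
Ending inventory: 126 @ $11.40 + 47 @ $12.00 + 49 @ $9.05 + 305 @ $7.60 = $4,761.85

COGS = $2,743.50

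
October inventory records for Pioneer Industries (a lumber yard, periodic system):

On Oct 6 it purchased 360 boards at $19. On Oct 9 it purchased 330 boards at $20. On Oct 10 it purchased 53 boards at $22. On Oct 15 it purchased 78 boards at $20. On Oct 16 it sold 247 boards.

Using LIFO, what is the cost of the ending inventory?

Oct 16, 247 sold [LIFO — newest first]: 78 @ $20 + 53 @ $22 + 116 @ $20 = $5,046
Ending inventory: 360 @ $19 + 214 @ $20 = $11,120

Ending inventory = $11,120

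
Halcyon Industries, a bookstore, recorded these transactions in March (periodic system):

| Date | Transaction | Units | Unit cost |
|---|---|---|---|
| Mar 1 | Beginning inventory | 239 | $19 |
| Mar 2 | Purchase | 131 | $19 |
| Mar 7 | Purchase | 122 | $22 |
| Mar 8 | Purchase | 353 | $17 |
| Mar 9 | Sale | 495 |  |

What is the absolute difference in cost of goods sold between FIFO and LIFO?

$700

FIFO COGS: 239 @ $19 + 131 @ $19 + 122 @ $22 + 3 @ $17 = $9,765
LIFO COGS: 353 @ $17 + 122 @ $22 + 20 @ $19 = $9,065
Difference = |$9,765 − $9,065| = $700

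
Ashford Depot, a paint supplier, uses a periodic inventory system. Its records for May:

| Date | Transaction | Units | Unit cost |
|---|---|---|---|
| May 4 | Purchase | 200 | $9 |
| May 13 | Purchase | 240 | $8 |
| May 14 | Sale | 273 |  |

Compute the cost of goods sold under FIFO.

May 14, 273 sold [FIFO — oldest first]: 200 @ $9 + 73 @ $8 = $2,384
Ending inventory: 167 @ $8 = $1,336
Check: goods available $3,720 = COGS $2,384 + ending $1,336

COGS = $2,384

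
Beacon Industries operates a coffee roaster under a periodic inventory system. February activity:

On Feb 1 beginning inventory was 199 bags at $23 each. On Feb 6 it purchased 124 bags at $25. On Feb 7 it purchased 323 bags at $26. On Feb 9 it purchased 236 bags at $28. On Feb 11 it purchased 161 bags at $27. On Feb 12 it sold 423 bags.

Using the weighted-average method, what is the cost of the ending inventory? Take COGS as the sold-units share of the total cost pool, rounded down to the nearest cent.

Feb 12, sell 423: 423/1043 × $27,030.00 → $10,962.31
Ending inventory (cost pool remaining) = $16,067.69

Ending inventory = $16,067.69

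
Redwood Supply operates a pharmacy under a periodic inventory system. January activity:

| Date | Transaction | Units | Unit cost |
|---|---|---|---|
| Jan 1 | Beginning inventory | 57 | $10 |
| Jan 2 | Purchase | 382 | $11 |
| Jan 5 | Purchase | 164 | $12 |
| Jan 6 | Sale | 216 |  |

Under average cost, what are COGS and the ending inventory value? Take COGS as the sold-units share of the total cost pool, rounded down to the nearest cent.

Jan 6, sell 216: 216/603 × $6,740.00 → $2,414.32
Ending inventory (cost pool remaining) = $4,325.68

COGS = $2,414.32; ending inventory = $4,325.68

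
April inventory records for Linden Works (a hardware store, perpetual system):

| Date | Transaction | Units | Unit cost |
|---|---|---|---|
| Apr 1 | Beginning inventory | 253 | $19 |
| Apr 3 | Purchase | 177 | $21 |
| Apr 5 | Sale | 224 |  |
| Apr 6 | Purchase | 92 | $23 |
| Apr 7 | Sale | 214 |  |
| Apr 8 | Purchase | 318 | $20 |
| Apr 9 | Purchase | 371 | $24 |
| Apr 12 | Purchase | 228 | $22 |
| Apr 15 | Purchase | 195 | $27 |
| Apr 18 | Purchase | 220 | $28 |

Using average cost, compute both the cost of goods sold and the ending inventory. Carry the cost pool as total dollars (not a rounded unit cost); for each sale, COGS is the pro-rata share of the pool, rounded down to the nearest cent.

COGS = $8,892.46; ending inventory = $33,452.54

After Apr 1: 253 on hand, pool $4,807.00 (≈ $19.0000 each)
After Apr 3: 430 on hand, pool $8,524.00 (≈ $19.8233 each)
Apr 5, sell 224: 224/430 × $8,524.00 → $4,440.40
After Apr 6: 298 on hand, pool $6,199.60 (≈ $20.8040 each)
Apr 7, sell 214: 214/298 × $6,199.60 → $4,452.06
After Apr 8: 402 on hand, pool $8,107.54 (≈ $20.1680 each)
After Apr 9: 773 on hand, pool $17,011.54 (≈ $22.0072 each)
After Apr 12: 1001 on hand, pool $22,027.54 (≈ $22.0055 each)
After Apr 15: 1196 on hand, pool $27,292.54 (≈ $22.8198 each)
After Apr 18: 1416 on hand, pool $33,452.54 (≈ $23.6247 each)
Total COGS = $4,440.40 + $4,452.06 = $8,892.46
Ending inventory (cost pool remaining) = $33,452.54
Check: goods available $42,345.00 = COGS $8,892.46 + ending $33,452.54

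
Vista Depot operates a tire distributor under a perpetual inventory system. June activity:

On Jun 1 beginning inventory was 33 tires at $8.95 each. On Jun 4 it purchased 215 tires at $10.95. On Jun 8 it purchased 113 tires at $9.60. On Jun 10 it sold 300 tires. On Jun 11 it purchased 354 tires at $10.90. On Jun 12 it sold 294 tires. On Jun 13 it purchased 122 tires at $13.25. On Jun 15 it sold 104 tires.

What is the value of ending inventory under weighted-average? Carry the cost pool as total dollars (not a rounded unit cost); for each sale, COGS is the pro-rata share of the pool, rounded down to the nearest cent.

After Jun 1: 33 on hand, pool $295.35 (≈ $8.9500 each)
After Jun 4: 248 on hand, pool $2,649.60 (≈ $10.6839 each)
After Jun 8: 361 on hand, pool $3,734.40 (≈ $10.3446 each)
Jun 10, sell 300: 300/361 × $3,734.40 → $3,103.37
After Jun 11: 415 on hand, pool $4,489.63 (≈ $10.8184 each)
Jun 12, sell 294: 294/415 × $4,489.63 → $3,180.60
After Jun 13: 243 on hand, pool $2,925.53 (≈ $12.0392 each)
Jun 15, sell 104: 104/243 × $2,925.53 → $1,252.07
Total COGS = $3,103.37 + $3,180.60 + $1,252.07 = $7,536.04
Ending inventory (cost pool remaining) = $1,673.46
Check: goods available $9,209.50 = COGS $7,536.04 + ending $1,673.46

Ending inventory = $1,673.46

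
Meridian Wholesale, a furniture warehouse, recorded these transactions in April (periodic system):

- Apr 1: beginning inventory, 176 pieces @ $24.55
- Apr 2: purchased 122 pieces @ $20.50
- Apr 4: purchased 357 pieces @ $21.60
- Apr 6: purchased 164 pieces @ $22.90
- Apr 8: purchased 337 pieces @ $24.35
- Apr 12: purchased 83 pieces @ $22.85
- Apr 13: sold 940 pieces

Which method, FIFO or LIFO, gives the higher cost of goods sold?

FIFO COGS: 176 @ $24.55 + 122 @ $20.50 + 357 @ $21.60 + 164 @ $22.90 + 121 @ $24.35 = $21,234.95
LIFO COGS: 83 @ $22.85 + 337 @ $24.35 + 164 @ $22.90 + 356 @ $21.60 = $21,547.70

LIFO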